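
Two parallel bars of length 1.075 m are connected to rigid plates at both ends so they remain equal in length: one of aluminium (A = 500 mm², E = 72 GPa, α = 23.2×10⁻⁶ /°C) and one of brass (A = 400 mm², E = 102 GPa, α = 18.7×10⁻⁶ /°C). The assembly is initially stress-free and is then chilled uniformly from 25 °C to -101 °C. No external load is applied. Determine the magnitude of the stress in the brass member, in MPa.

The aluminium has the larger α, so on cooling it would change length more than the brass if both were free. The rigid plates force a common final length, so the aluminium is put into tension and the brass into compression, with equal and opposite forces P (no external load).
Setting the final lengths equal and cancelling L: (α₁ − α₂)ΔT = P/(A₁E₁) + P/(A₂E₂).
|α₁ − α₂|·ΔT = 4.5×10⁻⁶ × 126 = 0.000567.
1/(A₁E₁) + 1/(A₂E₂) = 1/(500×72×10³) + 1/(400×102×10³) = 5.229×10⁻⁸ N⁻¹.
So P = 0.000567 / 5.229×10⁻⁸ = 10.84 kN.
σ_{brass} = P/A₂ = 10840/400 = 27.11 MPa, compressive.

σ ≈ 27.1 MPa (compressive)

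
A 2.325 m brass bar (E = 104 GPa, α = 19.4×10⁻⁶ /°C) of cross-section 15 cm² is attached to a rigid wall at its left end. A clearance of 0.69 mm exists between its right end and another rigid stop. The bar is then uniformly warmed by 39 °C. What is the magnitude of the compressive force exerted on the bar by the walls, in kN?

P ≈ 71.7 kN

Unrestrained expansion: δ_free = αΔT L = 19.4×10⁻⁶ × 39 × 2325 = 1.759 mm.
This exceeds the 0.69 mm gap, so the wall pushes back. The portion of expansion that must be recovered elastically is δ_free − gap = 1.759 − 0.69 = 1.069 mm.
Compatibility: PL/(AE) = 1.069 mm, so σ = P/A = E × (1.069/2325) = 47.82 MPa.
P = σA = 47.82 × 1500 = 71.73 kN.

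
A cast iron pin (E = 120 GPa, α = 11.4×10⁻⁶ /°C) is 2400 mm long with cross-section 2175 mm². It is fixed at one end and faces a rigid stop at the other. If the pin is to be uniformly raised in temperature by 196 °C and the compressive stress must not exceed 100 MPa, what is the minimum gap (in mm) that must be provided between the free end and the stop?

Free expansion if unrestrained: δ_free = αΔT L = 11.4×10⁻⁶ × 196 × 2400 = 5.363 mm.
At the allowable stress the elastic shortening the wall may impose is σL/E = 100 × 2400 / (120×10³) = 2 mm.
The gap must absorb the remainder: g_min = 5.363 − 2 = 3.363 mm.

g ≈ 3.36 mm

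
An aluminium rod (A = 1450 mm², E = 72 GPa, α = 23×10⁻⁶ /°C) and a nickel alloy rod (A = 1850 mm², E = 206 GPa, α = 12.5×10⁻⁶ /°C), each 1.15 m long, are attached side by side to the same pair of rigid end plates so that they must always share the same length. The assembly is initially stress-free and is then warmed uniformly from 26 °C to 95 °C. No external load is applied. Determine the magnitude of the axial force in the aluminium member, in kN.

Equilibrium of a rigid end plate with no external load gives equal and opposite internal forces ±P in the two members. Since α_{aluminium} > α_{nickel alloy}, heating drives the aluminium into compression and the nickel alloy into tension.
Compatibility of the two members (thermal + elastic change equal): (α₁ − α₂)ΔT = P·[1/(A₁E₁) + 1/(A₂E₂)].
|α₁ − α₂|·ΔT = 10.5×10⁻⁶ × 69 = 0.0007245.
1/(A₁E₁) + 1/(A₂E₂) = 1/(1450×72×10³) + 1/(1850×206×10³) = 1.22×10⁻⁸ N⁻¹.
P = 0.0007245 / 1.22×10⁻⁸ = 59370 N = 59.37 kN.

P ≈ 59.4 kN (compressive in the aluminium)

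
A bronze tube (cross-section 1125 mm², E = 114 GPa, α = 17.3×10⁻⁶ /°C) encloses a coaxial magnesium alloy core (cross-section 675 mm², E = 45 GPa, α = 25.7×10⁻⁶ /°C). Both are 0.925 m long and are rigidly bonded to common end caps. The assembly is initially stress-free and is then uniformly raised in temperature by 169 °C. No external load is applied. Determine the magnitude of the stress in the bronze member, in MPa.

The magnesium alloy has the larger α, so on heating it would change length more than the bronze if both were free. The rigid plates force a common final length, so the magnesium alloy is put into compression and the bronze into tension, with equal and opposite forces P (no external load).
Equating the net (thermal + elastic) strains gives |α₁ − α₂|·ΔT = P·[1/(A₁E₁) + 1/(A₂E₂)].
|α₁ − α₂|·ΔT = 8.4×10⁻⁶ × 169 = 0.00142.
1/(A₁E₁) + 1/(A₂E₂) = 1/(1125×114×10³) + 1/(675×45×10³) = 4.072×10⁻⁸ N⁻¹.
P = 0.00142 / 4.072×10⁻⁸ = 34860 N = 34.86 kN.
σ_{bronze} = P/A₁ = 34860/1125 = 30.99 MPa, tensile.

σ ≈ 31 MPa (tensile)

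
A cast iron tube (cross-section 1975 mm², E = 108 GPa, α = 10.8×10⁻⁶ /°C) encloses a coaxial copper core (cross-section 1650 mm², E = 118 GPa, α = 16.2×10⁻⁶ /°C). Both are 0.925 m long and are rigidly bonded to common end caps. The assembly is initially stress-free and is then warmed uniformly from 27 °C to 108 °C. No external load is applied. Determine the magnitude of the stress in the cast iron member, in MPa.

σ ≈ 22.5 MPa (tensile)

Both members must finish at the same length. With the larger α, the copper tends to over-expand; the plates restrain it, putting the copper in compression and the cast iron in tension. With no external load the two internal forces are equal and opposite, magnitude P.
Compatibility of the two members (thermal + elastic change equal): (α₁ − α₂)ΔT = P·[1/(A₁E₁) + 1/(A₂E₂)].
|α₁ − α₂|·ΔT = 5.4×10⁻⁶ × 81 = 0.0004374.
1/(A₁E₁) + 1/(A₂E₂) = 1/(1975×108×10³) + 1/(1650×118×10³) = 9.824×10⁻⁹ N⁻¹.
So P = 0.0004374 / 9.824×10⁻⁹ = 44.52 kN.
σ_{cast iron} = P/A₁ = 44520/1975 = 22.54 MPa, tensile.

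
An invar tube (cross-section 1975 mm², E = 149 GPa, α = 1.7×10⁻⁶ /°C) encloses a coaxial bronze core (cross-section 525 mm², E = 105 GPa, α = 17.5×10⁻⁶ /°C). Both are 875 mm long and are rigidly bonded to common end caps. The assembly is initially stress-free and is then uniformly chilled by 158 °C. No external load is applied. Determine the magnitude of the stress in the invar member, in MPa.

σ ≈ 58.7 MPa (compressive)

Both members must finish at the same length. With the larger α, the bronze tends to over-contract; the plates restrain it, putting the bronze in tension and the invar in compression. With no external load the two internal forces are equal and opposite, magnitude P.
Compatibility of the two members (thermal + elastic change equal): (α₁ − α₂)ΔT = P·[1/(A₁E₁) + 1/(A₂E₂)].
|α₁ − α₂|·ΔT = 15.8×10⁻⁶ × 158 = 0.002496.
1/(A₁E₁) + 1/(A₂E₂) = 1/(1975×149×10³) + 1/(525×105×10³) = 2.154×10⁻⁸ N⁻¹.
So P = 0.002496 / 2.154×10⁻⁸ = 115.9 kN.
σ_{invar} = P/A₁ = 115900/1975 = 58.68 MPa, compressive.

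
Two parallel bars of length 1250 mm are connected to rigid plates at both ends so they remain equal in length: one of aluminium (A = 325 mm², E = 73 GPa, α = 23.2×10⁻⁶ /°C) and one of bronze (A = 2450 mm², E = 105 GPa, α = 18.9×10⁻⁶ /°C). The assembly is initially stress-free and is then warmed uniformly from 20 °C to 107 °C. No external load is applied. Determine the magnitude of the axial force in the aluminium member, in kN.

P ≈ 8.13 kN (compressive in the aluminium)

The aluminium has the larger α, so on heating it would change length more than the bronze if both were free. The rigid plates force a common final length, so the aluminium is put into compression and the bronze into tension, with equal and opposite forces P (no external load).
Compatibility of the two members (thermal + elastic change equal): (α₁ − α₂)ΔT = P·[1/(A₁E₁) + 1/(A₂E₂)].
|α₁ − α₂|·ΔT = 4.3×10⁻⁶ × 87 = 0.0003741.
1/(A₁E₁) + 1/(A₂E₂) = 1/(325×73×10³) + 1/(2450×105×10³) = 4.604×10⁻⁸ N⁻¹.
So P = 0.0003741 / 4.604×10⁻⁸ = 8.126 kN.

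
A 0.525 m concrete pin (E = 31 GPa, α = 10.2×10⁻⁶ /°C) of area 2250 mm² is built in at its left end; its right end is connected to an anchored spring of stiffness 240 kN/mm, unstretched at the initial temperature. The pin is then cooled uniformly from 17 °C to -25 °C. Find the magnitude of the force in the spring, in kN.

The unrestrained thermal change is αΔT L = 10.2×10⁻⁶ × 42 × 525 = 0.2249 mm.
Let P be the tensile force in the spring. The pin extends elastically by PL/(AE) and the spring stretches by P/k; together these equal δ_free.
So P = δ_free / [L/(AE) + 1/k] = 0.2249 / [ 525/(2250×31×10³) + 1/(240×10³) ].
P = 0.2249 / 1.169×10⁻⁵ = 19230 N.

P ≈ 19.2 kN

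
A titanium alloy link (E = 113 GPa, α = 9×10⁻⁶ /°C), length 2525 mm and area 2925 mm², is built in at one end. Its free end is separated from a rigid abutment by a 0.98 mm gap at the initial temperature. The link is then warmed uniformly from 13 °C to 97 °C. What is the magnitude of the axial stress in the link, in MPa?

σ ≈ 41.6 MPa (compressive)

Free thermal elongation = αΔT L = 9×10⁻⁶ × 84 × 2525 = 1.909 mm.
After closing the 0.98 mm clearance, 1.909 − 0.98 = 0.9289 mm of expansion remains to be suppressed by the wall.
Compatibility: PL/(AE) = 0.9289 mm, so σ = P/A = E × (0.9289/2525) = 41.57 MPa.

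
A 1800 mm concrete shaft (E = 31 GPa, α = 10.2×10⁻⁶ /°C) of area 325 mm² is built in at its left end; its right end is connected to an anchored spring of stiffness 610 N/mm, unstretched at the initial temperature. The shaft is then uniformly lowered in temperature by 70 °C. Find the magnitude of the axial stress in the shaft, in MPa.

The unrestrained thermal change is αΔT L = 10.2×10⁻⁶ × 70 × 1800 = 1.285 mm.
Let P be the tensile force in the spring. The shaft extends elastically by PL/(AE) and the spring stretches by P/k; together these equal δ_free.
So P = δ_free / [L/(AE) + 1/k] = 1.285 / [ 1800/(325×31×10³) + 1/(610) ].
P = 1.285 / 0.001818 = 706.9 N.
σ = P/A = 706.9/325 = 2.175 MPa.

σ ≈ 2.18 MPa (tensile)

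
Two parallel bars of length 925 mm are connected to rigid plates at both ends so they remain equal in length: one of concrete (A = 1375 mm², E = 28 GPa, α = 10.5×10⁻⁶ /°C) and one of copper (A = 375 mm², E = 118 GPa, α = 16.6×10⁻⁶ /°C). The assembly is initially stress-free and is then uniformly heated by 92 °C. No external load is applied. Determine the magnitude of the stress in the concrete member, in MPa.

Equilibrium of a rigid end plate with no external load gives equal and opposite internal forces ±P in the two members. Since α_{copper} > α_{concrete}, heating drives the copper into compression and the concrete into tension.
Compatibility of the two members (thermal + elastic change equal): (α₁ − α₂)ΔT = P·[1/(A₁E₁) + 1/(A₂E₂)].
|α₁ − α₂|·ΔT = 6.1×10⁻⁶ × 92 = 0.0005612.
1/(A₁E₁) + 1/(A₂E₂) = 1/(1375×28×10³) + 1/(375×118×10³) = 4.857×10⁻⁸ N⁻¹.
So P = 0.0005612 / 4.857×10⁻⁸ = 11.55 kN.
σ_{concrete} = P/A₁ = 11550/1375 = 8.403 MPa, tensile.

σ ≈ 8.4 MPa (tensile)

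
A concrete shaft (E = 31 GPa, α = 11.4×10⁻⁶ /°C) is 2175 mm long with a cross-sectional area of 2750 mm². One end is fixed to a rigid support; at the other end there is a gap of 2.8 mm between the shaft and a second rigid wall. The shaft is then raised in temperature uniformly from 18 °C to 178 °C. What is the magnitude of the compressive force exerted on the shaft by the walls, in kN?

P ≈ 45.7 kN

If the wall were absent the shaft would grow by αΔT L = 11.4×10⁻⁶ × 160 × 2175 = 3.967 mm.
The gap closes (δ_free > 2.8 mm) and the wall then resists a further 3.967 − 2.8 = 1.167 mm of expansion.
Compatibility: PL/(AE) = 1.167 mm, so σ = P/A = E × (1.167/2175) = 16.64 MPa.
P = σA = 16.64 × 2750 = 45.75 kN.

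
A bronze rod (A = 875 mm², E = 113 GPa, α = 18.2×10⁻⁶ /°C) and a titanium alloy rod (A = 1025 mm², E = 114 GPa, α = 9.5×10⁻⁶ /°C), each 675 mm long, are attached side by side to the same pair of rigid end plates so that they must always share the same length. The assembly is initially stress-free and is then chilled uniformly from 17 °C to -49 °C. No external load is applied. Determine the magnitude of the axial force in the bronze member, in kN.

Both members must finish at the same length. With the larger α, the bronze tends to over-contract; the plates restrain it, putting the bronze in tension and the titanium alloy in compression. With no external load the two internal forces are equal and opposite, magnitude P.
Equating the net (thermal + elastic) strains gives |α₁ − α₂|·ΔT = P·[1/(A₁E₁) + 1/(A₂E₂)].
|α₁ − α₂|·ΔT = 8.7×10⁻⁶ × 66 = 0.0005742.
1/(A₁E₁) + 1/(A₂E₂) = 1/(875×113×10³) + 1/(1025×114×10³) = 1.867×10⁻⁸ N⁻¹.
P = 0.0005742 / 1.867×10⁻⁸ = 30750 N = 30.75 kN.

P ≈ 30.8 kN (tensile in the bronze)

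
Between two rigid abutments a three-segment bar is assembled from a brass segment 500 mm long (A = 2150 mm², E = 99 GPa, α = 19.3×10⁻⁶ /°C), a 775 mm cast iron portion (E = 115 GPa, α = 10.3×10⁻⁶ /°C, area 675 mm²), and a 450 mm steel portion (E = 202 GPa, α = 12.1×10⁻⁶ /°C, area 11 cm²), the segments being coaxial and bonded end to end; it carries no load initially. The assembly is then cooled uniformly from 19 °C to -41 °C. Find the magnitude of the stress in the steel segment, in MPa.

σ ≈ 87.7 MPa (tensile)

With the walls removed the bar would change length by δ_free = Σ αᵢΔT Lᵢ = 19.3×10⁻⁶×60×500 + 10.3×10⁻⁶×60×775 + 12.1×10⁻⁶×60×450 = 1.385 mm.
The rigid supports impose zero overall length change; the single axial force P common to all segments must satisfy P Σ Lᵢ/(AᵢEᵢ) = δ_free.
The series flexibility is Σ Lᵢ/(AᵢEᵢ) = 500/(2150×99×10³) + 775/(675×115×10³) + 450/(1100×202×10³) = 1.436×10⁻⁵ mm/N.
P = 1.385 / 1.436×10⁻⁵ = 96440 N = 96.44 kN, tensile.
σ_{steel} = P / A = 96440 / 1100 = 87.67 MPa.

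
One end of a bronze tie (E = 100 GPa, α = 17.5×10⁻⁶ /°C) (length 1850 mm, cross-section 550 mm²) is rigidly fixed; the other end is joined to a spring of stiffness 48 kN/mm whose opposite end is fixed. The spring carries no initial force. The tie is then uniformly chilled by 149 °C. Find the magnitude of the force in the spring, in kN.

Free thermal contraction: δ_free = αΔT L = 17.5×10⁻⁶ × 149 × 1850 = 4.824 mm.
With a force P in the spring, the elastic change of the tie is PL/(AE) and that of the spring is P/k; compatibility requires their sum to equal δ_free.
So P = δ_free / [L/(AE) + 1/k] = 4.824 / [ 1850/(550×100×10³) + 1/(48×10³) ].
P = 4.824 / 5.447×10⁻⁵ = 88560 N.

P ≈ 88.6 kN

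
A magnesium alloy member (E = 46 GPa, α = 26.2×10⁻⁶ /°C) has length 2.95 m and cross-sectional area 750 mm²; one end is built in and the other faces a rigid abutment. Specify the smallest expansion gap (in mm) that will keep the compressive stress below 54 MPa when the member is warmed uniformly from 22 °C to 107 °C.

g ≈ 3.11 mm

With no wall the member would lengthen by αΔT L = 26.2×10⁻⁶ × 85 × 2950 = 6.57 mm.
At the allowable stress the elastic shortening the wall may impose is σL/E = 54 × 2950 / (46×10³) = 3.463 mm.
The gap must absorb the remainder: g_min = 6.57 − 3.463 = 3.107 mm.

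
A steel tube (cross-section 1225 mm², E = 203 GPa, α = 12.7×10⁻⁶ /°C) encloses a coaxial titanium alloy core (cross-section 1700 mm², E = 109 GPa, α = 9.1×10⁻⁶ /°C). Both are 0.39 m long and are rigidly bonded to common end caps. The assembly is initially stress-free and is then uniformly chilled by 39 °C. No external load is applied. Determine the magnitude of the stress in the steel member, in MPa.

σ ≈ 12.2 MPa (tensile)

Both members must finish at the same length. With the larger α, the steel tends to over-contract; the plates restrain it, putting the steel in tension and the titanium alloy in compression. With no external load the two internal forces are equal and opposite, magnitude P.
Compatibility of the two members (thermal + elastic change equal): (α₁ − α₂)ΔT = P·[1/(A₁E₁) + 1/(A₂E₂)].
|α₁ − α₂|·ΔT = 3.6×10⁻⁶ × 39 = 0.0001404.
1/(A₁E₁) + 1/(A₂E₂) = 1/(1225×203×10³) + 1/(1700×109×10³) = 9.418×10⁻⁹ N⁻¹.
P = 0.0001404 / 9.418×10⁻⁹ = 14910 N = 14.91 kN.
σ_{steel} = P/A₁ = 14910/1225 = 12.17 MPa, tensile.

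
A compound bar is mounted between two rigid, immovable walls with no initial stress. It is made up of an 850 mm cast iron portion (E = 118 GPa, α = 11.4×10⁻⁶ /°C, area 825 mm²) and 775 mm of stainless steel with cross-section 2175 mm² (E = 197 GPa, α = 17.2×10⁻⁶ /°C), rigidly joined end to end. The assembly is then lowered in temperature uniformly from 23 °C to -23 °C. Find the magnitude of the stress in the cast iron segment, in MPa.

σ ≈ 122 MPa (tensile)

With the walls removed the bar would change length by δ_free = Σ αᵢΔT Lᵢ = 11.4×10⁻⁶×46×850 + 17.2×10⁻⁶×46×775 = 1.059 mm.
The rigid supports impose zero overall length change; the single axial force P common to all segments must satisfy P Σ Lᵢ/(AᵢEᵢ) = δ_free.
Σ Lᵢ/(AᵢEᵢ) = 850/(825×118×10³) + 775/(2175×197×10³) = 1.054×10⁻⁵ mm/N.
Hence P = δ_free / Σ(L/AE) = 1.059/1.054×10⁻⁵ = 100.5 kN (tensile).
σ_{cast iron} = P / A = 100500 / 825 = 121.8 MPa.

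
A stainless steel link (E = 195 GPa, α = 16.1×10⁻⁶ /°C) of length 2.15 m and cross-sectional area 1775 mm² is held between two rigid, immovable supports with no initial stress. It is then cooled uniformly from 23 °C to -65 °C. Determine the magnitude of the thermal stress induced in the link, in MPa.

σ ≈ 276 MPa (tensile)

The supports are rigid, so the total axial strain is zero. The restrained thermal strain is ε = αΔT = 16.1×10⁻⁶ × 88 = 1416.8×10⁻⁶.
σ = EαΔT = 195×10³ × 16.1×10⁻⁶ × 88 = 276.3 MPa (tensile; the link is trying to contract).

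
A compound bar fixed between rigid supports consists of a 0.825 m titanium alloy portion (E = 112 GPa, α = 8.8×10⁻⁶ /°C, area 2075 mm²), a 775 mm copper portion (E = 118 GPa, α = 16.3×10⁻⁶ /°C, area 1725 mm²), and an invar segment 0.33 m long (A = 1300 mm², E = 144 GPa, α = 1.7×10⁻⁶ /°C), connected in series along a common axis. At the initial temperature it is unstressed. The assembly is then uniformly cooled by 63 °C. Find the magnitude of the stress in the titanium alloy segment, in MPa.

σ ≈ 68.1 MPa (tensile)

Free thermal contraction of the whole bar: Σ αᵢΔT Lᵢ = 8.8×10⁻⁶×63×825 + 16.3×10⁻⁶×63×775 + 1.7×10⁻⁶×63×330 = 1.289 mm.
The rigid supports impose zero overall length change; the single axial force P common to all segments must satisfy P Σ Lᵢ/(AᵢEᵢ) = δ_free.
The series flexibility is Σ Lᵢ/(AᵢEᵢ) = 825/(2075×112×10³) + 775/(1725×118×10³) + 330/(1300×144×10³) = 9.12×10⁻⁶ mm/N.
Hence P = δ_free / Σ(L/AE) = 1.289/9.12×10⁻⁶ = 141.3 kN (tensile).
σ_{titanium alloy} = P / A = 141300 / 2075 = 68.09 MPa.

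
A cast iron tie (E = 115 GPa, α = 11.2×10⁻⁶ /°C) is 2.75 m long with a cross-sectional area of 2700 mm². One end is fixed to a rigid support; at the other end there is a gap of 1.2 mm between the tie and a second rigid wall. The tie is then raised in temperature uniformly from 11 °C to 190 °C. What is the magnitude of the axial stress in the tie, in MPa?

Unrestrained expansion: δ_free = αΔT L = 11.2×10⁻⁶ × 179 × 2750 = 5.513 mm.
This exceeds the 1.2 mm gap, so the wall pushes back. The portion of expansion that must be recovered elastically is δ_free − gap = 5.513 − 1.2 = 4.313 mm.
Compatibility: PL/(AE) = 4.313 mm, so σ = P/A = E × (4.313/2750) = 180.4 MPa.

σ ≈ 180 MPa (compressive)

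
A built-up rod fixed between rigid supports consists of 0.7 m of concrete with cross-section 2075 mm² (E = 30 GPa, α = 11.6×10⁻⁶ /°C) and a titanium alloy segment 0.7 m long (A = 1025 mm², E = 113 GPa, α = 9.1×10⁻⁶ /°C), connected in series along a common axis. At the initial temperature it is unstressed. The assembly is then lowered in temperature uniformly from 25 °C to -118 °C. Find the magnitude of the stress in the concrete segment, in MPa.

σ ≈ 57.8 MPa (tensile)

Free thermal contraction of the whole bar: Σ αᵢΔT Lᵢ = 11.6×10⁻⁶×143×700 + 9.1×10⁻⁶×143×700 = 2.072 mm.
Since the ends are fixed, an axial force P builds up, equal in every segment, with P · Σ Lᵢ/(AᵢEᵢ) = δ_free.
Σ Lᵢ/(AᵢEᵢ) = 700/(2075×30×10³) + 700/(1025×113×10³) = 1.729×10⁻⁵ mm/N.
Hence P = δ_free / Σ(L/AE) = 2.072/1.729×10⁻⁵ = 119.9 kN (tensile).
σ_{concrete} = P / A = 119900 / 2075 = 57.76 MPa.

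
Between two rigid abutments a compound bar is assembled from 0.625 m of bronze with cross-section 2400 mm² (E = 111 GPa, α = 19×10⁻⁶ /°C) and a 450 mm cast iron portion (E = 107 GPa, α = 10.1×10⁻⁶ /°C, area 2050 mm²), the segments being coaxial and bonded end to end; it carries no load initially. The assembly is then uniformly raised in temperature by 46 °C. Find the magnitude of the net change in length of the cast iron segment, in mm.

With the walls removed the bar would change length by δ_free = Σ αᵢΔT Lᵢ = 19×10⁻⁶×46×625 + 10.1×10⁻⁶×46×450 = 0.7553 mm.
Since the ends are fixed, an axial force P builds up, equal in every segment, with P · Σ Lᵢ/(AᵢEᵢ) = δ_free.
Σ Lᵢ/(AᵢEᵢ) = 625/(2400×111×10³) + 450/(2050×107×10³) = 4.398×10⁻⁶ mm/N.
Hence P = δ_free / Σ(L/AE) = 0.7553/4.398×10⁻⁶ = 171.8 kN (compressive).
For the cast iron segment, free thermal change = 10.1×10⁻⁶×46×450 = 0.2091 mm and elastic change from P = 171800×450/(2050×107×10³) = 0.3524 mm; these oppose, so the net change is 0.143 mm (segment shortens).

|ΔL| ≈ 0.143 mm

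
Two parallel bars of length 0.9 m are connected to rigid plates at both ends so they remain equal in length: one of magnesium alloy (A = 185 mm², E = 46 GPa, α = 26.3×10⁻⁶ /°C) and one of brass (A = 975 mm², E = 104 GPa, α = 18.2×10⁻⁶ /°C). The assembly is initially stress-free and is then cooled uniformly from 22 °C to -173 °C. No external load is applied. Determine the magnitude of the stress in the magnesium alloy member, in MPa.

σ ≈ 67 MPa (tensile)

Both members must finish at the same length. With the larger α, the magnesium alloy tends to over-contract; the plates restrain it, putting the magnesium alloy in tension and the brass in compression. With no external load the two internal forces are equal and opposite, magnitude P.
Compatibility of the two members (thermal + elastic change equal): (α₁ − α₂)ΔT = P·[1/(A₁E₁) + 1/(A₂E₂)].
|α₁ − α₂|·ΔT = 8.1×10⁻⁶ × 195 = 0.00158.
1/(A₁E₁) + 1/(A₂E₂) = 1/(185×46×10³) + 1/(975×104×10³) = 1.274×10⁻⁷ N⁻¹.
P = 0.00158 / 1.274×10⁻⁷ = 12400 N = 12.4 kN.
σ_{magnesium alloy} = P/A₁ = 12400/185 = 67.03 MPa, tensile.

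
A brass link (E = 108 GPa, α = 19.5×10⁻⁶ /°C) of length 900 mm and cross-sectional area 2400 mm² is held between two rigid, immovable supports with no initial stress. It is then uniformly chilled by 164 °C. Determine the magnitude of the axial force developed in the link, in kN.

With zero net strain, σ = E·αΔT = 108 GPa × 19.5×10⁻⁶ × 164 = 345.4 MPa.
Then P = σA = 345.4 × 2400 mm² = 828.9 kN, tensile.

P ≈ 829 kN (tensile)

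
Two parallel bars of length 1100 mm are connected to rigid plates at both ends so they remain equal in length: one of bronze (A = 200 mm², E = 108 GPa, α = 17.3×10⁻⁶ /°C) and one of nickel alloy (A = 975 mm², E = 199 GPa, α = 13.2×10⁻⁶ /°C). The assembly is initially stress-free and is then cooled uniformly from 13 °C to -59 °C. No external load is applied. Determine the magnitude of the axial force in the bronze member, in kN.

P ≈ 5.74 kN (tensile in the bronze)

Equilibrium of a rigid end plate with no external load gives equal and opposite internal forces ±P in the two members. Since α_{bronze} > α_{nickel alloy}, cooling drives the bronze into tension and the nickel alloy into compression.
Compatibility of the two members (thermal + elastic change equal): (α₁ − α₂)ΔT = P·[1/(A₁E₁) + 1/(A₂E₂)].
|α₁ − α₂|·ΔT = 4.1×10⁻⁶ × 72 = 0.0002952.
1/(A₁E₁) + 1/(A₂E₂) = 1/(200×108×10³) + 1/(975×199×10³) = 5.145×10⁻⁸ N⁻¹.
So P = 0.0002952 / 5.145×10⁻⁸ = 5.738 kN.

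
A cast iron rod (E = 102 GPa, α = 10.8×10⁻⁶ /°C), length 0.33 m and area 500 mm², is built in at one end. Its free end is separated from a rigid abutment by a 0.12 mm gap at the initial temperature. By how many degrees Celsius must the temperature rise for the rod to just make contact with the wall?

ΔT ≈ 33.7 °C

Contact occurs when the free expansion equals the gap: αΔT L = 0.12 mm.
So ΔT = g/(αL) = 0.12/(10.8×10⁻⁶ × 330) = 33.67 °C.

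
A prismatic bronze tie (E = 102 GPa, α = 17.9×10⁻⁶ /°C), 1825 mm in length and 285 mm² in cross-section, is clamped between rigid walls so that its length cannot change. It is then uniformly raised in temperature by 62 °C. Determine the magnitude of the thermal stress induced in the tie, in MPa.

σ ≈ 113 MPa (compressive)

With length fixed, the mechanical strain must cancel the thermal strain αΔT = 17.9×10⁻⁶ × 62 = 1109.8×10⁻⁶.
The stress required to suppress this strain is σ = Eε = 102×10³ × 1109.8×10⁻⁶ = 113.2 MPa, compressive since the tie is trying to expand.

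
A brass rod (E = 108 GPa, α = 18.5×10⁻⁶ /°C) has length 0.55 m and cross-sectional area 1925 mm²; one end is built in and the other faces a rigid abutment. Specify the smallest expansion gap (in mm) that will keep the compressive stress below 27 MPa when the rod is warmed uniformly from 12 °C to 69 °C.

Free expansion if unrestrained: δ_free = αΔT L = 18.5×10⁻⁶ × 57 × 550 = 0.58 mm.
A stress of 27 MPa corresponds to the wall pushing the rod back by σL/E = 27×550/(108×10³) = 0.1375 mm.
So the gap has to take up the difference, g_min = δ_free − σL/E = 0.58 − 0.1375 = 0.4425 mm.

g ≈ 0.442 mm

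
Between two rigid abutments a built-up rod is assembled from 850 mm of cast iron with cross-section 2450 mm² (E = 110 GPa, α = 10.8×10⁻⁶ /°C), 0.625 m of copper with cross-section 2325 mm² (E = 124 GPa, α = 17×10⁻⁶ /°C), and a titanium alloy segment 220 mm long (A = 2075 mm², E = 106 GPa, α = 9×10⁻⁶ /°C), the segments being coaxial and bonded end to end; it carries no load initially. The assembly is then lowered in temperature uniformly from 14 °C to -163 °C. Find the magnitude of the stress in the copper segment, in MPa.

σ ≈ 262 MPa (tensile)

With the walls removed the bar would change length by δ_free = Σ αᵢΔT Lᵢ = 10.8×10⁻⁶×177×850 + 17×10⁻⁶×177×625 + 9×10⁻⁶×177×220 = 3.856 mm.
The walls prevent any net length change, so an axial force P (same in every segment) develops. Compatibility: P · Σ Lᵢ/(AᵢEᵢ) = δ_free.
The series flexibility is Σ Lᵢ/(AᵢEᵢ) = 850/(2450×110×10³) + 625/(2325×124×10³) + 220/(2075×106×10³) = 6.322×10⁻⁶ mm/N.
P = 3.856 / 6.322×10⁻⁶ = 609900 N = 609.9 kN, tensile.
σ_{copper} = P / A = 609900 / 2325 = 262.3 MPa.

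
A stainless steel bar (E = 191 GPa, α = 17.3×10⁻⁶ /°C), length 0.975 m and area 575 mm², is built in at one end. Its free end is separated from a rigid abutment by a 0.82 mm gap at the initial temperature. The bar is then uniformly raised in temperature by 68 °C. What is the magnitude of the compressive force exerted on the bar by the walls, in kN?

Free thermal elongation = αΔT L = 17.3×10⁻⁶ × 68 × 975 = 1.147 mm.
After closing the 0.82 mm clearance, 1.147 − 0.82 = 0.327 mm of expansion remains to be suppressed by the wall.
Compatibility: PL/(AE) = 0.327 mm, so σ = P/A = E × (0.327/975) = 64.06 MPa.
P = σA = 64.06 × 575 = 36.83 kN.

P ≈ 36.8 kN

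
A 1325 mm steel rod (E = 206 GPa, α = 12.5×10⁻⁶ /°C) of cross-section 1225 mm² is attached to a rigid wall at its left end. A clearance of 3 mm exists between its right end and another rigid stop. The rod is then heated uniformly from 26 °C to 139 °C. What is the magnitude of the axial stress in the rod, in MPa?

Unrestrained expansion: δ_free = αΔT L = 12.5×10⁻⁶ × 113 × 1325 = 1.872 mm.
This is smaller than the 3 mm clearance, so the rod expands freely without reaching the stop — the stress is zero.

σ ≈ 0 MPa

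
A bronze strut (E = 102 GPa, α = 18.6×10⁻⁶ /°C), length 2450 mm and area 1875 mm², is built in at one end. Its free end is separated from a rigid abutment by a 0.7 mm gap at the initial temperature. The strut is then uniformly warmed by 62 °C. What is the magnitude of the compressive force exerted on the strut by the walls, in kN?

P ≈ 166 kN

If the wall were absent the strut would grow by αΔT L = 18.6×10⁻⁶ × 62 × 2450 = 2.825 mm.
The gap closes (δ_free > 0.7 mm) and the wall then resists a further 2.825 − 0.7 = 2.125 mm of expansion.
So σ = E(δ_free − g)/L = 102×10³ × 2.125/2450 = 88.48 MPa.
P = σA = 88.48 × 1875 = 165.9 kN.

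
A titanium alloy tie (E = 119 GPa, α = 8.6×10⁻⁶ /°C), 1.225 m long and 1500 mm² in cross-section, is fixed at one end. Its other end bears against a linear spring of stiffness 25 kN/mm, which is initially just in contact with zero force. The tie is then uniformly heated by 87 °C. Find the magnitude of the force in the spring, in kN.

P ≈ 19.6 kN

Free thermal expansion: δ_free = αΔT L = 8.6×10⁻⁶ × 87 × 1225 = 0.9165 mm.
Let P be the compressive force at the spring. The tie shortens elastically by PL/(AE) and the spring compresses by P/k; together these equal δ_free.
P [ L/(AE) + 1/k ] = δ_free → P [ 1225/(1500×119×10³) + 1/(25×10³) ] = 0.9165.
P = 0.9165 / 4.686×10⁻⁵ = 19560 N.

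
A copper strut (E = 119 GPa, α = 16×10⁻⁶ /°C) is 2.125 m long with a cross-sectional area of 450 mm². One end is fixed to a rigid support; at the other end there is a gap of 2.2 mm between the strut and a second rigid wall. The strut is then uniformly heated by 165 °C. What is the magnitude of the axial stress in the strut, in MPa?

If the wall were absent the strut would grow by αΔT L = 16×10⁻⁶ × 165 × 2125 = 5.61 mm.
This exceeds the 2.2 mm gap, so the wall pushes back. The portion of expansion that must be recovered elastically is δ_free − gap = 5.61 − 2.2 = 3.41 mm.
That suppressed elongation corresponds to σ = E·Δ/L = 119×10³ × 3.41/2125 = 191 MPa.

σ ≈ 191 MPa (compressive)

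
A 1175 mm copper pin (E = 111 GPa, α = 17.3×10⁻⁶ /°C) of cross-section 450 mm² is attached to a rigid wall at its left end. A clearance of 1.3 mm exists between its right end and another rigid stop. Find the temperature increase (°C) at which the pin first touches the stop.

The gap closes when αΔT L = 1.3 mm, since the pin is still unstressed at that instant.
ΔT = 1.3 / (17.3×10⁻⁶ × 1175) = 63.95 °C.

ΔT ≈ 64 °C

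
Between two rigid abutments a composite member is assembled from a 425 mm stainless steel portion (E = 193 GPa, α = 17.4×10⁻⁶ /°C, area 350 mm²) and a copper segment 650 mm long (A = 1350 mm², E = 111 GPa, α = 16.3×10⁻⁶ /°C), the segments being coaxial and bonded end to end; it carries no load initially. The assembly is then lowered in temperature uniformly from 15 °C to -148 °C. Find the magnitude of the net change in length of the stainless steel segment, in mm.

If the supports were absent, the total length change would be Σ αᵢΔT Lᵢ = 17.4×10⁻⁶×163×425 + 16.3×10⁻⁶×163×650 = 2.932 mm.
The rigid supports impose zero overall length change; the single axial force P common to all segments must satisfy P Σ Lᵢ/(AᵢEᵢ) = δ_free.
The series flexibility is Σ Lᵢ/(AᵢEᵢ) = 425/(350×193×10³) + 650/(1350×111×10³) = 1.063×10⁻⁵ mm/N.
P = 2.932 / 1.063×10⁻⁵ = 275900 N = 275.9 kN, tensile.
For the stainless steel segment, free thermal change = 17.4×10⁻⁶×163×425 = 1.205 mm and elastic change from P = 275900×425/(350×193×10³) = 1.736 mm; these oppose, so the net change is 0.53 mm (segment lengthens).

|ΔL| ≈ 0.53 mm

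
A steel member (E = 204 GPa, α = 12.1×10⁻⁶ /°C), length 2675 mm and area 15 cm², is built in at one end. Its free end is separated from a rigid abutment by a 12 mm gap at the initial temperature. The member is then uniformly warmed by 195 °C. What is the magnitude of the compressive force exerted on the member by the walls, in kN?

P ≈ 0 kN

Free thermal elongation = αΔT L = 12.1×10⁻⁶ × 195 × 2675 = 6.312 mm.
Since δ_free = 6.31 mm is less than the 12 mm gap, the member never touches the wall. No axial force develops.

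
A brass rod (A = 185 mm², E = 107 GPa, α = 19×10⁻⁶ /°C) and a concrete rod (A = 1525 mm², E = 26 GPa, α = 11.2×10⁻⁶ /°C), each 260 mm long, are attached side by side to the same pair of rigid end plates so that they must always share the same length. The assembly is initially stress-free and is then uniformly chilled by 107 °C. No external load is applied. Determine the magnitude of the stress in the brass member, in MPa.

σ ≈ 59.6 MPa (tensile)

Both members must finish at the same length. With the larger α, the brass tends to over-contract; the plates restrain it, putting the brass in tension and the concrete in compression. With no external load the two internal forces are equal and opposite, magnitude P.
Setting the final lengths equal and cancelling L: (α₁ − α₂)ΔT = P/(A₁E₁) + P/(A₂E₂).
|α₁ − α₂|·ΔT = 7.8×10⁻⁶ × 107 = 0.0008346.
1/(A₁E₁) + 1/(A₂E₂) = 1/(185×107×10³) + 1/(1525×26×10³) = 7.574×10⁻⁸ N⁻¹.
P = 0.0008346 / 7.574×10⁻⁸ = 11020 N = 11.02 kN.
σ_{brass} = P/A₁ = 11020/185 = 59.56 MPa, tensile.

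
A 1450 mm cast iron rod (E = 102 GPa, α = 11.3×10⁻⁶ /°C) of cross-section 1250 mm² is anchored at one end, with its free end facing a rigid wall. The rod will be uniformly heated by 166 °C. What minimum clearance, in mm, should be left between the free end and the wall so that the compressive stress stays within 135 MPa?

g ≈ 0.801 mm

With no wall the rod would lengthen by αΔT L = 11.3×10⁻⁶ × 166 × 1450 = 2.72 mm.
A stress of 135 MPa corresponds to the wall pushing the rod back by σL/E = 135×1450/(102×10³) = 1.919 mm.
So the gap has to take up the difference, g_min = δ_free − σL/E = 2.72 − 1.919 = 0.8008 mm.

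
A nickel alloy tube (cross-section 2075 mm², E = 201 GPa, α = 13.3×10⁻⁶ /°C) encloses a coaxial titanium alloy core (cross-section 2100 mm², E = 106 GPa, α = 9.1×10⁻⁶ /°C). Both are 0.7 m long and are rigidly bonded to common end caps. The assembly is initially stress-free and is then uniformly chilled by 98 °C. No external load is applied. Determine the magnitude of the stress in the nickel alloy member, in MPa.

σ ≈ 28.8 MPa (tensile)

Both members must finish at the same length. With the larger α, the nickel alloy tends to over-contract; the plates restrain it, putting the nickel alloy in tension and the titanium alloy in compression. With no external load the two internal forces are equal and opposite, magnitude P.
Equating the net (thermal + elastic) strains gives |α₁ − α₂|·ΔT = P·[1/(A₁E₁) + 1/(A₂E₂)].
|α₁ − α₂|·ΔT = 4.2×10⁻⁶ × 98 = 0.0004116.
1/(A₁E₁) + 1/(A₂E₂) = 1/(2075×201×10³) + 1/(2100×106×10³) = 6.89×10⁻⁹ N⁻¹.
P = 0.0004116 / 6.89×10⁻⁹ = 59740 N = 59.74 kN.
σ_{nickel alloy} = P/A₁ = 59740/2075 = 28.79 MPa, tensile.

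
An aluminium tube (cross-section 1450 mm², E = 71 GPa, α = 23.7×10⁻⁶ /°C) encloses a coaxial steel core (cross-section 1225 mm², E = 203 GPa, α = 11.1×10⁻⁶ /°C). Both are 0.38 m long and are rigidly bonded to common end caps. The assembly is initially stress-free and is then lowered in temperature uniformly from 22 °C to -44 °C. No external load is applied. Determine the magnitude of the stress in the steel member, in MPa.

σ ≈ 49.4 MPa (compressive)

Both members must finish at the same length. With the larger α, the aluminium tends to over-contract; the plates restrain it, putting the aluminium in tension and the steel in compression. With no external load the two internal forces are equal and opposite, magnitude P.
Compatibility of the two members (thermal + elastic change equal): (α₁ − α₂)ΔT = P·[1/(A₁E₁) + 1/(A₂E₂)].
|α₁ − α₂|·ΔT = 12.6×10⁻⁶ × 66 = 0.0008316.
1/(A₁E₁) + 1/(A₂E₂) = 1/(1450×71×10³) + 1/(1225×203×10³) = 1.373×10⁻⁸ N⁻¹.
So P = 0.0008316 / 1.373×10⁻⁸ = 60.55 kN.
σ_{steel} = P/A₂ = 60550/1225 = 49.43 MPa, compressive.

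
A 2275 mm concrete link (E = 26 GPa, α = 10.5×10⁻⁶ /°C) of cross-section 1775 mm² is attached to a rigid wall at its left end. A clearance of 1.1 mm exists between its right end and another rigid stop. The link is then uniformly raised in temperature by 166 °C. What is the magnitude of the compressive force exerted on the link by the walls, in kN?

Unrestrained expansion: δ_free = αΔT L = 10.5×10⁻⁶ × 166 × 2275 = 3.965 mm.
This exceeds the 1.1 mm gap, so the wall pushes back. The portion of expansion that must be recovered elastically is δ_free − gap = 3.965 − 1.1 = 2.865 mm.
That suppressed elongation corresponds to σ = E·Δ/L = 26×10³ × 2.865/2275 = 32.75 MPa.
Force on the wall = σA = 32.75 × 1775 mm² = 58.13 kN.

P ≈ 58.1 kN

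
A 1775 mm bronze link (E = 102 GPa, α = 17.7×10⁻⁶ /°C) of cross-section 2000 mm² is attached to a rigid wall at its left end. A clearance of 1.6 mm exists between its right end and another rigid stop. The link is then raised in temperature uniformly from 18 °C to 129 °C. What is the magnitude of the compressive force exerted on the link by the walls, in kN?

P ≈ 217 kN

Unrestrained expansion: δ_free = αΔT L = 17.7×10⁻⁶ × 111 × 1775 = 3.487 mm.
The gap closes (δ_free > 1.6 mm) and the wall then resists a further 3.487 − 1.6 = 1.887 mm of expansion.
That suppressed elongation corresponds to σ = E·Δ/L = 102×10³ × 1.887/1775 = 108.5 MPa.
P = σA = 108.5 × 2000 = 216.9 kN.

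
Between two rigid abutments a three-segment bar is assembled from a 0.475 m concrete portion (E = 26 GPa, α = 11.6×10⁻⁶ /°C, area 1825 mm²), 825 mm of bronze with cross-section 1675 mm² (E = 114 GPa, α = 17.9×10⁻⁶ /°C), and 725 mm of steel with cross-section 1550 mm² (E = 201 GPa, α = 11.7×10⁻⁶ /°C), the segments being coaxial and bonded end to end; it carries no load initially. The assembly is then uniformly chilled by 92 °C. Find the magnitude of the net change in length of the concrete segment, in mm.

Free thermal contraction of the whole bar: Σ αᵢΔT Lᵢ = 11.6×10⁻⁶×92×475 + 17.9×10⁻⁶×92×825 + 11.7×10⁻⁶×92×725 = 2.646 mm.
Since the ends are fixed, an axial force P builds up, equal in every segment, with P · Σ Lᵢ/(AᵢEᵢ) = δ_free.
Σ Lᵢ/(AᵢEᵢ) = 475/(1825×26×10³) + 825/(1675×114×10³) + 725/(1550×201×10³) = 1.666×10⁻⁵ mm/N.
P = 2.646 / 1.666×10⁻⁵ = 158800 N = 158.8 kN, tensile.
For the concrete segment, free thermal change = 11.6×10⁻⁶×92×475 = 0.5069 mm and elastic change from P = 158800×475/(1825×26×10³) = 1.59 mm; these oppose, so the net change is 1.08 mm (segment lengthens).

|ΔL| ≈ 1.08 mm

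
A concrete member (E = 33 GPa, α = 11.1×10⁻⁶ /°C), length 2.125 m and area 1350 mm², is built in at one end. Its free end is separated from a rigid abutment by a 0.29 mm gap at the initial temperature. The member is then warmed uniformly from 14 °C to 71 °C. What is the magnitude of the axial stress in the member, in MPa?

σ ≈ 16.4 MPa (compressive)

Unrestrained expansion: δ_free = αΔT L = 11.1×10⁻⁶ × 57 × 2125 = 1.344 mm.
After closing the 0.29 mm clearance, 1.344 − 0.29 = 1.054 mm of expansion remains to be suppressed by the wall.
That suppressed elongation corresponds to σ = E·Δ/L = 33×10³ × 1.054/2125 = 16.38 MPa.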